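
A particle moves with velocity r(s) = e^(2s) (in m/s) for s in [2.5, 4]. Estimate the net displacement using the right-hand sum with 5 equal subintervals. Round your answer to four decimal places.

1883.3895

Δs = (4 − 2.5)/5 = 0.3.
Right endpoints: 2.8, 3.1, 3.4, 3.7, 4.
r(2.8) ≈ 270.4264, r(3.1) ≈ 492.7490, r(3.4) ≈ 897.8473, r(3.7) ≈ 1635.9844, r(4) ≈ 2980.9580.
Sum = Δs · [r(2.8) + r(3.1) + r(3.4) + r(3.7) + r(4)].
Sum ≈ 1883.3895.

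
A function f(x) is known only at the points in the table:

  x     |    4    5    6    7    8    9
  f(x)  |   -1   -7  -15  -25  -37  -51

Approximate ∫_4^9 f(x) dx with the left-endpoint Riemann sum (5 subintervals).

Δx = 1.
Sum = 1·[(-1) + (-7) + (-15) + (-25) + (-37)] = -85.

-85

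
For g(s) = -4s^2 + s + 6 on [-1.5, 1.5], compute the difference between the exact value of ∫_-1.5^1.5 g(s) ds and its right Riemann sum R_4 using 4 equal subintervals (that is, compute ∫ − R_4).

Exact integral: ∫_-1.5^1.5 g(s) ds = 9.
R_4 = 9.
Error = 9 − 9 = 0.

0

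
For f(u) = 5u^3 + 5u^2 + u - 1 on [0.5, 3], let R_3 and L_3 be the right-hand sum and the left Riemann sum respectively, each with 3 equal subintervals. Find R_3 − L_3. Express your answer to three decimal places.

150.521

R_3 ≈ 232.14120.
L_3 ≈ 81.62037.
R_3 − L_3 ≈ 150.521.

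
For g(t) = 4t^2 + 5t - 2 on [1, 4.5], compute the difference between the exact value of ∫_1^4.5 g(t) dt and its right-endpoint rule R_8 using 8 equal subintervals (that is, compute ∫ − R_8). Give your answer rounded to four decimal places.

-21.1185

Exact integral: ∫_1^4.5 g(t) dt ≈ 161.291667.
R_8 = 182.41015625.
Error ≈ 161.291667 − 182.41015625 ≈ -21.1185.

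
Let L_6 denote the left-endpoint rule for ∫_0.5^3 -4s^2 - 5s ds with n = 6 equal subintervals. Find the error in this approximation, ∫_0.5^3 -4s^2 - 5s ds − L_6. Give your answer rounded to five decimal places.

Exact integral: ∫_0.5^3 f(s) ds ≈ -57.7083333.
L_6 ≈ -48.1018519.
Error ≈ -57.7083333 − (-48.1018519) ≈ -9.60648.

-9.60648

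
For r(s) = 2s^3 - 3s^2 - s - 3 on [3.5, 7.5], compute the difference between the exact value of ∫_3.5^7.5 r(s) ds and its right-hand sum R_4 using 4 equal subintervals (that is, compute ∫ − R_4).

Exact integral: ∫_3.5^7.5 r(s) ds = 1094.
R_4 = 1425.
Error = 1094 − 1425 = -331.

-331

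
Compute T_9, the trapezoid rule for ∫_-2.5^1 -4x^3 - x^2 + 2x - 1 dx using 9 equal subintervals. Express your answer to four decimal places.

Δx = (1 − (-2.5))/9 = 7/18.
f(-2.5) = 50.25, f(-19/9) = 20380/729, f(-31/18) = 37973/2916, f(-4/3) = 109/27, f(-17/18) = -1199/2916, f(-5/9) = -1264/729, f(-1/6) = -145/108, f(2/9) = -473/729, f(11/18) = -3103/2916, f(1) = -4.
T_9 = (Δx/2)·[f(x_0) + 2f(x_1) + ... + 2f(x_{8}) + f(x_9)].
Sum ≈ 24.4766.

24.4766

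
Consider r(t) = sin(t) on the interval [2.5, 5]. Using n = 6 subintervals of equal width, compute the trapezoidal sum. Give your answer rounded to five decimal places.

-1.06907

Δt = (5 − 2.5)/6 = 5/12.
r(2.5) ≈ 0.59847, r(35/12) ≈ 0.22303, r(10/3) ≈ -0.19057, r(3.75) ≈ -0.57156, r(25/6) ≈ -0.85475, r(55/12) ≈ -0.99168, r(5) ≈ -0.95892.
T_6 = (Δt/2)·[r(t_0) + 2r(t_1) + ... + 2r(t_{5}) + r(t_6)].
Sum ≈ -1.06907.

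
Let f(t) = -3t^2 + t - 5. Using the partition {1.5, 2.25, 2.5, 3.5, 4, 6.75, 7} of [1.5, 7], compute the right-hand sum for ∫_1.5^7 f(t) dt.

Subinterval widths: 0.75, 0.25, 1, 0.5, 2.75, 0.25.
Right endpoints: 2.25, 2.5, 3.5, 4, 6.75, 7.
f(2.25) = -17.9375, f(2.5) = -21.25, f(3.5) = -38.25, f(4) = -49, f(6.75) = -134.9375, f(7) = -145.
Sum = Σ Δt_i · f(t_i).
Sum = -488.84375.

-488.84375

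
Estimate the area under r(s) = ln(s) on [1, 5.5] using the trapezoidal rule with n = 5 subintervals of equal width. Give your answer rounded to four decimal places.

4.8224

Δs = (5.5 − 1)/5 = 0.9.
r(1) ≈ 0.0000, r(1.9) ≈ 0.6419, r(2.8) ≈ 1.0296, r(3.7) ≈ 1.3083, r(4.6) ≈ 1.5261, r(5.5) ≈ 1.7047.
T_5 = (Δs/2)·[r(s_0) + 2r(s_1) + ... + 2r(s_{4}) + r(s_5)].
Sum ≈ 4.8224.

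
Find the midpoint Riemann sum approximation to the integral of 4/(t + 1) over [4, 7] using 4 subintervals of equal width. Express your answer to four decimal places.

1.8777

Δt = (7 − 4)/4 = 0.75.
Midpoints: 4.375, 5.125, 5.875, 6.625.
f(4.375) = 32/43, f(5.125) = 32/49, f(5.875) = 32/55, f(6.625) = 32/61.
Sum = Δt · [f(4.375) + f(5.125) + f(5.875) + f(6.625)].
Sum ≈ 1.8777.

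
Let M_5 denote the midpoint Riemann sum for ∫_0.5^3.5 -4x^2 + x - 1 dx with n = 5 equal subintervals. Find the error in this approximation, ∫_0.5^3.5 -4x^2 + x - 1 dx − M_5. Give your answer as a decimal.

-0.36

Exact integral: ∫_0.5^3.5 f(x) dx = -54.
M_5 = -53.64.
Error = -54 − (-53.64) = -0.36.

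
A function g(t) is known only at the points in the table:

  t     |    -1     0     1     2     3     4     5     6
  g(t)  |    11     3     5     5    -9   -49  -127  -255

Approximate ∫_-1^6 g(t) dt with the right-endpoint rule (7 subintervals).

Δt = 1.
Sum = 1·[3 + 5 + 5 + (-9) + (-49) + (-127) + (-255)] = -427.

-427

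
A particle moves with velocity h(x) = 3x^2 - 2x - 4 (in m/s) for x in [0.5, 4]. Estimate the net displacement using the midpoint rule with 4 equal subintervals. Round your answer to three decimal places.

33.455

Δx = (4 − 0.5)/4 = 0.875.
Midpoints: 0.9375, 1.8125, 2.6875, 3.5625.
h(0.9375) = -3.23828125, h(1.8125) = 2.23046875, h(2.6875) = 12.29296875, h(3.5625) = 26.94921875.
Sum = Δx · [h(0.9375) + h(1.8125) + h(2.6875) + h(3.5625)].
Sum ≈ 33.455.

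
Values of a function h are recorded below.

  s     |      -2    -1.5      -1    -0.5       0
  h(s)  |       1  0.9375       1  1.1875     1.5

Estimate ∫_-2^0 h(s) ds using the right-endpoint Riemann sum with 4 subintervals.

2.3125

Δs = 0.5.
Sum = 0.5·[0.9375 + 1 + 1.1875 + 1.5] = 2.3125.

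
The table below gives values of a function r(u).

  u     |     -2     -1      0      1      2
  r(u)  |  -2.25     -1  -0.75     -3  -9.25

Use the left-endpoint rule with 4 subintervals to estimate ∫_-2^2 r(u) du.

Δu = 1.
Sum = 1·[(-2.25) + (-1) + (-0.75) + (-3)] = -7.

-7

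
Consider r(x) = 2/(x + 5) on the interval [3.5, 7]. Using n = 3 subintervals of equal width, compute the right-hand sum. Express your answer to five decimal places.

0.65121

Δx = (7 − 3.5)/3 = 7/6.
Right endpoints: 14/3, 35/6, 7.
r(14/3) = 6/29, r(35/6) = 12/65, r(7) = 1/6.
Sum = Δx · [r(14/3) + r(35/6) + r(7)].
Sum ≈ 0.65121.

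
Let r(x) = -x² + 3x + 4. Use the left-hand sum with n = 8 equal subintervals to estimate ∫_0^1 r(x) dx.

Δx = (1 − 0)/8 = 0.125.
Left endpoints: 0, 0.125, 0.25, 0.375, 0.5, 0.625, 0.75, 0.875.
r(0) = 4, r(0.125) = 4.359375, r(0.25) = 4.6875, r(0.375) = 4.984375, r(0.5) = 5.25, r(0.625) = 5.484375, r(0.75) = 5.6875, r(0.875) = 5.859375.
Sum = Δx · [r(0) + r(0.125) + r(0.25) + ...].
Sum = 5.0390625.

5.0390625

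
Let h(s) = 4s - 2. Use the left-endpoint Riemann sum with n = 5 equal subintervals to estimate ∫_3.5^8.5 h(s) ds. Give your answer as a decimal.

100

Δs = (8.5 − 3.5)/5 = 1.
Left endpoints: 3.5, 4.5, 5.5, 6.5, 7.5.
h(3.5) = 12, h(4.5) = 16, h(5.5) = 20, h(6.5) = 24, h(7.5) = 28.
Sum = Δs · [h(3.5) + h(4.5) + h(5.5) + h(6.5) + h(7.5)].
Sum = 100.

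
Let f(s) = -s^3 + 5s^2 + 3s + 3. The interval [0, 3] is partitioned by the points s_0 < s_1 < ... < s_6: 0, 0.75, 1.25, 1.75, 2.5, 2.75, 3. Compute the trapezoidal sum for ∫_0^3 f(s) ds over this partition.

Subinterval widths: 0.75, 0.5, 0.5, 0.75, 0.25, 0.25.
f(0) = 3, f(0.75) = 7.640625, f(1.25) = 12.609375, f(1.75) = 18.203125, f(2.5) = 26.125, f(2.75) = 28.265625, f(3) = 30.
On each subinterval the trapezoid contributes (Δs_i/2)·[f(s_{i-1}) + f(s_i)].
Sum = 47.4609375.

47.4609375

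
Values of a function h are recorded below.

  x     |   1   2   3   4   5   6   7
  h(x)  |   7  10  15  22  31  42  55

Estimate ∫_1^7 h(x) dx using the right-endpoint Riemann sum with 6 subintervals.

175

Δx = 1.
Sum = 1·[10 + 15 + 22 + 31 + 42 + 55] = 175.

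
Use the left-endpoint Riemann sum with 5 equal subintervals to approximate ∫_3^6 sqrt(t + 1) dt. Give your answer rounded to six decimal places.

6.817952

Δt = (6 − 3)/5 = 0.6.
Left endpoints: 3, 3.6, 4.2, 4.8, 5.4.
f(3) ≈ 2.000000, f(3.6) ≈ 2.144761, f(4.2) ≈ 2.280351, f(4.8) ≈ 2.408319, f(5.4) ≈ 2.529822.
Sum = Δt · [f(3) + f(3.6) + f(4.2) + f(4.8) + f(5.4)].
Sum ≈ 6.817952.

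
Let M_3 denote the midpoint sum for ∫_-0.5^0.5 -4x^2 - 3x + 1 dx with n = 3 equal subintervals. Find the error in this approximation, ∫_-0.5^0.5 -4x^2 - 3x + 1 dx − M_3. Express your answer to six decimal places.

Exact integral: ∫_-0.5^0.5 f(x) dx ≈ 0.66666667.
M_3 ≈ 0.70370370.
Error ≈ 0.66666667 − 0.70370370 ≈ -0.037037.

-0.037037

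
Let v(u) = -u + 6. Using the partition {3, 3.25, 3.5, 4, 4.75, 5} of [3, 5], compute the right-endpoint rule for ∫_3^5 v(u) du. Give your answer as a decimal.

3.5

Subinterval widths: 0.25, 0.25, 0.5, 0.75, 0.25.
Right endpoints: 3.25, 3.5, 4, 4.75, 5.
v(3.25) = 2.75, v(3.5) = 2.5, v(4) = 2, v(4.75) = 1.25, v(5) = 1.
Sum = Σ Δu_i · v(u_i).
Sum = 3.5.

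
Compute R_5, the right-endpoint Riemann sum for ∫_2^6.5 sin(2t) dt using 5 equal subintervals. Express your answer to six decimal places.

-0.027826

Δt = (6.5 − 2)/5 = 0.9.
Right endpoints: 2.9, 3.8, 4.7, 5.6, 6.5.
f(2.9) ≈ -0.464602, f(3.8) ≈ 0.967920, f(4.7) ≈ 0.024775, f(5.6) ≈ -0.979178, f(6.5) ≈ 0.420167.
Sum = Δt · [f(2.9) + f(3.8) + f(4.7) + f(5.6) + f(6.5)].
Sum ≈ -0.027826.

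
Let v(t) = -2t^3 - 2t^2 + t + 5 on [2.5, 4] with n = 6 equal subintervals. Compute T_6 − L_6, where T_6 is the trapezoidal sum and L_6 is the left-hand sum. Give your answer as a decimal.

T_6 = -128.6796875.
L_6 = -114.3359375.
T_6 − L_6 = -14.34375.

-14.34375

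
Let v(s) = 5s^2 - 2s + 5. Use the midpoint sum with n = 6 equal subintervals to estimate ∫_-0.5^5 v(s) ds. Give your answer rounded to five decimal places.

Δs = (5 − (-0.5))/6 = 11/12.
Midpoints: -1/24, 0.875, 43/24, 65/24, 3.625, 109/24.
v(-1/24) = 2933/576, v(0.875) = 7.078125, v(43/24) = 10061/576, v(65/24) = 20885/576, v(3.625) = 63.453125, v(109/24) = 57053/576.
Sum = Δs · [v(-1/24) + v(0.875) + v(43/24) + ...].
Sum ≈ 209.36603.

209.36603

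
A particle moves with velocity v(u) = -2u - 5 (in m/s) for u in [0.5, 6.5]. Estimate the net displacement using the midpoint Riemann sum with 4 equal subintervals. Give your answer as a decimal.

Δu = (6.5 − 0.5)/4 = 1.5.
Midpoints: 1.25, 2.75, 4.25, 5.75.
v(1.25) = -7.5, v(2.75) = -10.5, v(4.25) = -13.5, v(5.75) = -16.5.
Sum = Δu · [v(1.25) + v(2.75) + v(4.25) + v(5.75)].
Sum = -72.

-72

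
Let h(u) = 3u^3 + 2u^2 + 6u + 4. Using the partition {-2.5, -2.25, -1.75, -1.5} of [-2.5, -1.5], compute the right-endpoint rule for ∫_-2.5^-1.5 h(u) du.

Subinterval widths: 0.25, 0.5, 0.25.
Right endpoints: -2.25, -1.75, -1.5.
h(-2.25) = -33.546875, h(-1.75) = -16.453125, h(-1.5) = -10.625.
Sum = Σ Δu_i · h(u_i).
Sum = -19.26953125.

-19.26953125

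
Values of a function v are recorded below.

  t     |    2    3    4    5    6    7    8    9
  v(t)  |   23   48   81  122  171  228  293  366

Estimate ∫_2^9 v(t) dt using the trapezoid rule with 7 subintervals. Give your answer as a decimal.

Δt = 1.
T_7 = (1/2)·[23 + 2·48 + 2·81 + 2·122 + 2·171 + 2·228 + 2·293 + 366] = 1137.5.

1137.5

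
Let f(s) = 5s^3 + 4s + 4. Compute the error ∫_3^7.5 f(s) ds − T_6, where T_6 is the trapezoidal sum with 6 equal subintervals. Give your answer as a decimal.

-33.22265625

Exact integral: ∫_3^7.5 f(s) ds = 3966.328125.
T_6 = 3999.55078125.
Error = 3966.328125 − 3999.55078125 = -33.22265625.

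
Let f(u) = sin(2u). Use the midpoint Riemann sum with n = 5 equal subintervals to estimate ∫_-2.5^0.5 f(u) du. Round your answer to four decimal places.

-0.1364

Δu = (0.5 − (-2.5))/5 = 0.6.
Midpoints: -2.2, -1.6, -1, -0.4, 0.2.
f(-2.2) ≈ 0.9516, f(-1.6) ≈ 0.0584, f(-1) ≈ -0.9093, f(-0.4) ≈ -0.7174, f(0.2) ≈ 0.3894.
Sum = Δu · [f(-2.2) + f(-1.6) + f(-1) + f(-0.4) + f(0.2)].
Sum ≈ -0.1364.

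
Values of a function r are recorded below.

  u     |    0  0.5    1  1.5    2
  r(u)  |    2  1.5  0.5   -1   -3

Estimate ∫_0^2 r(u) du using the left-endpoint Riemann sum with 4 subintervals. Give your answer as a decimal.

Δu = 0.5.
Sum = 0.5·[2 + 1.5 + 0.5 + (-1)] = 1.5.

1.5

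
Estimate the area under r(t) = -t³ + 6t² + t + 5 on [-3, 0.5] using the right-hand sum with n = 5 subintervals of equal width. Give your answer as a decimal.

63.7525

Δt = (0.5 − (-3))/5 = 0.7.
Right endpoints: -2.3, -1.6, -0.9, -0.2, 0.5.
r(-2.3) = 46.607, r(-1.6) = 22.856, r(-0.9) = 9.689, r(-0.2) = 5.048, r(0.5) = 6.875.
Sum = Δt · [r(-2.3) + r(-1.6) + r(-0.9) + r(-0.2) + r(0.5)].
Sum = 63.7525.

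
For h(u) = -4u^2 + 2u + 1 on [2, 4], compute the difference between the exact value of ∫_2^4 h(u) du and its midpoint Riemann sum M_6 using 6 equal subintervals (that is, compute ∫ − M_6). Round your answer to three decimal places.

Exact integral: ∫_2^4 h(u) du ≈ -60.66667.
M_6 ≈ -60.59259.
Error ≈ -60.66667 − (-60.59259) ≈ -0.074.

-0.074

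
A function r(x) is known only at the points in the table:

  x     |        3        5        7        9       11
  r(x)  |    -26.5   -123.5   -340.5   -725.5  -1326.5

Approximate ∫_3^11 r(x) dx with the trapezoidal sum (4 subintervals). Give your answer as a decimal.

Δx = 2.
T_4 = (2/2)·[(-26.5) + 2·(-123.5) + 2·(-340.5) + 2·(-725.5) + (-1326.5)] = -3732.

-3732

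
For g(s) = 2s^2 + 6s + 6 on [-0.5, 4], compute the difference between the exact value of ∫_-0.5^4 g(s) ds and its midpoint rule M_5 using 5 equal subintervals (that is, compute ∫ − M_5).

0.6075

Exact integral: ∫_-0.5^4 g(s) ds = 117.
M_5 = 116.3925.
Error = 117 − 116.3925 = 0.6075.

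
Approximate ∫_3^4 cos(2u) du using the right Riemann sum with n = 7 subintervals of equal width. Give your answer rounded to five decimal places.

Δu = (4 − 3)/7 = 1/7.
Right endpoints: 22/7, 23/7, 24/7, 25/7, 26/7, 27/7, 4.
f(22/7) ≈ 1.00000, f(23/7) ≈ 0.95874, f(24/7) ≈ 0.83976, f(25/7) ≈ 0.65269, f(26/7) ≈ 0.41269, f(27/7) ≈ 0.13924, f(4) ≈ -0.14550.
Sum = Δu · [f(22/7) + f(23/7) + f(24/7) + ...].
Sum ≈ 0.55109.

0.55109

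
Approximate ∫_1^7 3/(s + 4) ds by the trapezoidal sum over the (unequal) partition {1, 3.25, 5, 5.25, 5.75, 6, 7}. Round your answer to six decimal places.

2.396789

Subinterval widths: 2.25, 1.75, 0.25, 0.5, 0.25, 1.
f(1) = 0.6, f(3.25) = 12/29, f(5) = 1/3, f(5.25) = 12/37, f(5.75) = 4/13, f(6) = 0.3, f(7) = 3/11.
On each subinterval the trapezoid contributes (Δs_i/2)·[f(s_{i-1}) + f(s_i)].
Sum ≈ 2.396789.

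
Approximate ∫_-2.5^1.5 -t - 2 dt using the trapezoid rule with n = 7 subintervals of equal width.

-6

Δt = (1.5 − (-2.5))/7 = 4/7.
f(-2.5) = 0.5, f(-27/14) = -1/14, f(-19/14) = -9/14, f(-11/14) = -17/14, f(-3/14) = -25/14, f(5/14) = -33/14, f(13/14) = -41/14, f(1.5) = -3.5.
T_7 = (Δt/2)·[f(t_0) + 2f(t_1) + ... + 2f(t_{6}) + f(t_7)].
Sum = -6.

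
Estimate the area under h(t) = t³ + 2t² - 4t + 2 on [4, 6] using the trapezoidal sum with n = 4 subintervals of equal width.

Δt = (6 − 4)/4 = 0.5.
h(4) = 82, h(4.5) = 115.625, h(5) = 157, h(5.5) = 206.875, h(6) = 266.
T_4 = (Δt/2)·[h(t_0) + 2h(t_1) + 2h(t_2) + 2h(t_3) + h(t_4)].
Sum = 326.75.

326.75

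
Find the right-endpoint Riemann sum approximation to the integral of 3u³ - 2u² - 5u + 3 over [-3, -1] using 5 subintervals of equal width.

-35.6

Δu = (-1 − (-3))/5 = 0.4.
Right endpoints: -2.6, -2.2, -1.8, -1.4, -1.
f(-2.6) = -50.248, f(-2.2) = -27.624, f(-1.8) = -11.976, f(-1.4) = -2.152, f(-1) = 3.
Sum = Δu · [f(-2.6) + f(-2.2) + f(-1.8) + f(-1.4) + f(-1)].
Sum = -35.6.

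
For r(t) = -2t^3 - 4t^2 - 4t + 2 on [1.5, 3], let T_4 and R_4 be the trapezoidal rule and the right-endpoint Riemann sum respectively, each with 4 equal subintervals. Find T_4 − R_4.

15.046875

T_4 ≈ -80.5839844.
R_4 ≈ -95.6308594.
T_4 − R_4 = 15.046875.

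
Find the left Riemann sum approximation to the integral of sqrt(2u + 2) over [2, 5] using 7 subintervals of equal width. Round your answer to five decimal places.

8.73818

Δu = (5 − 2)/7 = 3/7.
Left endpoints: 2, 17/7, 20/7, 23/7, 26/7, 29/7, 32/7.
f(2) ≈ 2.44949, f(17/7) ≈ 2.61861, f(20/7) ≈ 2.77746, f(23/7) ≈ 2.92770, f(26/7) ≈ 3.07060, f(29/7) ≈ 3.20713, f(32/7) ≈ 3.33809.
Sum = Δu · [f(2) + f(17/7) + f(20/7) + ...].
Sum ≈ 8.73818.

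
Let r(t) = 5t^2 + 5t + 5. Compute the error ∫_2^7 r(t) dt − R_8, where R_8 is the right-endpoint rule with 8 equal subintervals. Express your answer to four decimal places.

Exact integral: ∫_2^7 r(t) dt ≈ 695.833333.
R_8 = 775.5859375.
Error ≈ 695.833333 − 775.5859375 ≈ -79.7526.

-79.7526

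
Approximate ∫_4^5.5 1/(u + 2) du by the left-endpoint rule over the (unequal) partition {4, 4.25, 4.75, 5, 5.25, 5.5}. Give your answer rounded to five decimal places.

0.22890

Subinterval widths: 0.25, 0.5, 0.25, 0.25, 0.25.
Left endpoints: 4, 4.25, 4.75, 5, 5.25.
f(4) = 1/6, f(4.25) = 0.16, f(4.75) = 4/27, f(5) = 1/7, f(5.25) = 4/29.
Sum = Σ Δu_i · f(u_i).
Sum ≈ 0.22890.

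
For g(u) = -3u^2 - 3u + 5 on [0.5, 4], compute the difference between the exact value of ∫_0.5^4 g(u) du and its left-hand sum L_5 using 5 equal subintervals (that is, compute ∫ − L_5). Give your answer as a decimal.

-19.355

Exact integral: ∫_0.5^4 g(u) du = -70.
L_5 = -50.645.
Error = -70 − (-50.645) = -19.355.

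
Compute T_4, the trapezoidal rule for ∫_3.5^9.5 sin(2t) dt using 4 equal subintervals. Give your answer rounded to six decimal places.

-0.012488

Δt = (9.5 − 3.5)/4 = 1.5.
f(3.5) ≈ 0.656987, f(5) ≈ -0.544021, f(6.5) ≈ 0.420167, f(8) ≈ -0.287903, f(9.5) ≈ 0.149877.
T_4 = (Δt/2)·[f(t_0) + 2f(t_1) + 2f(t_2) + 2f(t_3) + f(t_4)].
Sum ≈ -0.012488.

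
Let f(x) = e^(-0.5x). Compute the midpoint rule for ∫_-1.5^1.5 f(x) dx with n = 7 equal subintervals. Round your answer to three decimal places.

Δx = (1.5 − (-1.5))/7 = 3/7.
Midpoints: -9/7, -6/7, -3/7, 0, 3/7, 6/7, 9/7.
f(-9/7) ≈ 1.902, f(-6/7) ≈ 1.535, f(-3/7) ≈ 1.239, f(0) ≈ 1.000, f(3/7) ≈ 0.807, f(6/7) ≈ 0.651, f(9/7) ≈ 0.526.
Sum = Δx · [f(-9/7) + f(-6/7) + f(-3/7) + ...].
Sum ≈ 3.283.

3.283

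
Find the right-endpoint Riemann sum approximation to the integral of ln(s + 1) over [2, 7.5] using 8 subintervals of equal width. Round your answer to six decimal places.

Δs = (7.5 − 2)/8 = 0.6875.
Right endpoints: 2.6875, 3.375, 4.0625, 4.75, 5.4375, 6.125, 6.8125, 7.5.
f(2.6875) ≈ 1.304949, f(3.375) ≈ 1.475907, f(4.0625) ≈ 1.621860, f(4.75) ≈ 1.749200, f(5.4375) ≈ 1.862140, f(6.125) ≈ 1.963610, f(6.8125) ≈ 2.055725, f(7.5) ≈ 2.140066.
Sum = Δs · [f(2.6875) + f(3.375) + f(4.0625) + ...].
Sum ≈ 9.744251.

9.744251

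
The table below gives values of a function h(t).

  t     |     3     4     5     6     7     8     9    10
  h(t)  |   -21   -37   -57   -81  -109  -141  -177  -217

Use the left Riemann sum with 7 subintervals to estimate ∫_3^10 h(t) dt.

-623

Δt = 1.
Sum = 1·[(-21) + (-37) + (-57) + (-81) + (-109) + (-141) + (-177)] = -623.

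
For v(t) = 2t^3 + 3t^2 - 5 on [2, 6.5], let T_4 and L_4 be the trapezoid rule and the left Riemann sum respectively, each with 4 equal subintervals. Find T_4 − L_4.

T_4 ≈ 1155.7089844.
L_4 ≈ 791.2089844.
T_4 − L_4 = 364.5.

364.5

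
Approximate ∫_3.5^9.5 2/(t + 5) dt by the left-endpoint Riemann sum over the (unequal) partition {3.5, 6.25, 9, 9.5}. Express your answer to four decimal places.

1.2074

Subinterval widths: 2.75, 2.75, 0.5.
Left endpoints: 3.5, 6.25, 9.
f(3.5) = 4/17, f(6.25) = 8/45, f(9) = 1/7.
Sum = Σ Δt_i · f(t_i).
Sum ≈ 1.2074.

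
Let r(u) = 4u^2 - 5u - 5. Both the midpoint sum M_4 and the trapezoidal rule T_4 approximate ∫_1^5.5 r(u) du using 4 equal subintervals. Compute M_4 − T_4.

M_4 = 122.9765625.
T_4 = 128.671875.
M_4 − T_4 = -5.6953125.

-5.6953125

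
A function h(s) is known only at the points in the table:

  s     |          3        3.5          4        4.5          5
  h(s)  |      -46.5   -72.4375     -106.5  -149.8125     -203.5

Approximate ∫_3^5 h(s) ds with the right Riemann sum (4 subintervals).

Δs = 0.5.
Sum = 0.5·[(-72.4375) + (-106.5) + (-149.8125) + (-203.5)] = -266.125.

-266.125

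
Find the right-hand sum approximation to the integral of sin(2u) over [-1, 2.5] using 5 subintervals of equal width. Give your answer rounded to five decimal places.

-0.30816

Δu = (2.5 − (-1))/5 = 0.7.
Right endpoints: -0.3, 0.4, 1.1, 1.8, 2.5.
f(-0.3) ≈ -0.56464, f(0.4) ≈ 0.71736, f(1.1) ≈ 0.80850, f(1.8) ≈ -0.44252, f(2.5) ≈ -0.95892.
Sum = Δu · [f(-0.3) + f(0.4) + f(1.1) + f(1.8) + f(2.5)].
Sum ≈ -0.30816.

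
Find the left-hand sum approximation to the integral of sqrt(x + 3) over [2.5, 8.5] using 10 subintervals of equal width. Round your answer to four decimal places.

Δx = (8.5 − 2.5)/10 = 0.6.
Left endpoints: 2.5, 3.1, 3.7, 4.3, 4.9, 5.5, 6.1, 6.7, 7.3, 7.9.
f(2.5) ≈ 2.3452, f(3.1) ≈ 2.4698, f(3.7) ≈ 2.5884, f(4.3) ≈ 2.7019, f(4.9) ≈ 2.8107, f(5.5) ≈ 2.9155, f(6.1) ≈ 3.0166, f(6.7) ≈ 3.1145, f(7.3) ≈ 3.2094, f(7.9) ≈ 3.3015.
Sum = Δx · [f(2.5) + f(3.1) + f(3.7) + ...].
Sum ≈ 17.0841.

17.0841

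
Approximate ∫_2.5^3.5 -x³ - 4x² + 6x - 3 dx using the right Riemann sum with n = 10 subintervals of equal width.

-51.3675

Δx = (3.5 − 2.5)/10 = 0.1.
Right endpoints: 2.6, 2.7, 2.8, 2.9, 3, 3.1, 3.2, 3.3, 3.4, 3.5.
f(2.6) = -32.016, f(2.7) = -35.643, f(2.8) = -39.512, f(2.9) = -43.629, f(3) = -48, f(3.1) = -52.631, f(3.2) = -57.528, f(3.3) = -62.697, f(3.4) = -68.144, f(3.5) = -73.875.
Sum = Δx · [f(2.6) + f(2.7) + f(2.8) + ...].
Sum = -51.3675.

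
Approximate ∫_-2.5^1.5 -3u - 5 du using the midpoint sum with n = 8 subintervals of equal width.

Δu = (1.5 − (-2.5))/8 = 0.5.
Midpoints: -2.25, -1.75, -1.25, -0.75, -0.25, 0.25, 0.75, 1.25.
f(-2.25) = 1.75, f(-1.75) = 0.25, f(-1.25) = -1.25, f(-0.75) = -2.75, f(-0.25) = -4.25, f(0.25) = -5.75, f(0.75) = -7.25, f(1.25) = -8.75.
Sum = Δu · [f(-2.25) + f(-1.75) + f(-1.25) + ...].
Sum = -14.

-14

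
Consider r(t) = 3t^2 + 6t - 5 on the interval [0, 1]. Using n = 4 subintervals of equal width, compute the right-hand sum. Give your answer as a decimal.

Δt = (1 − 0)/4 = 0.25.
Right endpoints: 0.25, 0.5, 0.75, 1.
r(0.25) = -3.3125, r(0.5) = -1.25, r(0.75) = 1.1875, r(1) = 4.
Sum = Δt · [r(0.25) + r(0.5) + r(0.75) + r(1)].
Sum = 0.15625.

0.15625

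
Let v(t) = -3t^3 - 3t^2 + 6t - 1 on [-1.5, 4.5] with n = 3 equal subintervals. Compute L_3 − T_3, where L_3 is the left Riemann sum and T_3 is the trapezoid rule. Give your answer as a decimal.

301.5

L_3 = -114.75.
T_3 = -416.25.
L_3 − T_3 = 301.5.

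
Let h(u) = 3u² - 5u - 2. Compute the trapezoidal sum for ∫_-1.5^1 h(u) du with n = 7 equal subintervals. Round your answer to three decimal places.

Δu = (1 − (-1.5))/7 = 5/14.
h(-1.5) = 12.25, h(-8/7) = 374/49, h(-11/14) = 741/196, h(-3/7) = 34/49, h(-1/14) = -319/196, h(2/7) = -156/49, h(9/14) = -779/196, h(1) = -4.
T_7 = (Δu/2)·[h(u_0) + 2h(u_1) + ... + 2h(u_{6}) + h(u_7)].
Sum ≈ 2.659.

2.659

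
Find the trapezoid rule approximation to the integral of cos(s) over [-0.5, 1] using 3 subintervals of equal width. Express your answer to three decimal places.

Δs = (1 − (-0.5))/3 = 0.5.
f(-0.5) ≈ 0.878, f(0) ≈ 1.000, f(0.5) ≈ 0.878, f(1) ≈ 0.540.
T_3 = (Δs/2)·[f(s_0) + 2f(s_1) + 2f(s_2) + f(s_3)].
Sum ≈ 1.293.

1.293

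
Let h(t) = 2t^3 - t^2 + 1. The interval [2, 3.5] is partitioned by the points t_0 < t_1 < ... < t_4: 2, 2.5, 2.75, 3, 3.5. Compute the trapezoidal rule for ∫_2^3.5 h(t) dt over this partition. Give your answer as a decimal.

Subinterval widths: 0.5, 0.25, 0.25, 0.5.
h(2) = 13, h(2.5) = 26, h(2.75) = 35.03125, h(3) = 46, h(3.5) = 74.5.
On each subinterval the trapezoid contributes (Δt_i/2)·[h(t_{i-1}) + h(t_i)].
Sum = 57.6328125.

57.6328125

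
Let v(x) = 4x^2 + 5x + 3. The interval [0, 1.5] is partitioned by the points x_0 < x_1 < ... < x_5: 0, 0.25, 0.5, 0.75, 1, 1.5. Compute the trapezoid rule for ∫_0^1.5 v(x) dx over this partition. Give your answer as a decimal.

Subinterval widths: 0.25, 0.25, 0.25, 0.25, 0.5.
v(0) = 3, v(0.25) = 4.5, v(0.5) = 6.5, v(0.75) = 9, v(1) = 12, v(1.5) = 19.5.
On each subinterval the trapezoid contributes (Δx_i/2)·[v(x_{i-1}) + v(x_i)].
Sum = 14.75.

14.75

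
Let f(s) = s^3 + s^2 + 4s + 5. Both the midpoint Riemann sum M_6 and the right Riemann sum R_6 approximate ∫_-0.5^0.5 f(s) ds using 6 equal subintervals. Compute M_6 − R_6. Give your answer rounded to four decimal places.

M_6 ≈ 5.081019.
R_6 ≈ 5.442130.
M_6 − R_6 ≈ -0.3611.

-0.3611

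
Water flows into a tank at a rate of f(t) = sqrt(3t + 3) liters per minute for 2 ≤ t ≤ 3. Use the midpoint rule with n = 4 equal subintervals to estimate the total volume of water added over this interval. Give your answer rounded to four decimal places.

Δt = (3 − 2)/4 = 0.25.
Midpoints: 2.125, 2.375, 2.625, 2.875.
f(2.125) ≈ 3.0619, f(2.375) ≈ 3.1820, f(2.625) ≈ 3.2977, f(2.875) ≈ 3.4095.
Sum = Δt · [f(2.125) + f(2.375) + f(2.625) + f(2.875)].
Sum ≈ 3.2378.

3.2378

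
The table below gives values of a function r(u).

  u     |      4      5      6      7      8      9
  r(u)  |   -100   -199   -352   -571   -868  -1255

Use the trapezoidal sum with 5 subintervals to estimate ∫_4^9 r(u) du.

Δu = 1.
T_5 = (1/2)·[(-100) + 2·(-199) + 2·(-352) + 2·(-571) + 2·(-868) + (-1255)] = -2667.5.

-2667.5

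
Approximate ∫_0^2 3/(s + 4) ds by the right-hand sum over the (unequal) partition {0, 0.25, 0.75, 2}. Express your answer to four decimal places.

Subinterval widths: 0.25, 0.5, 1.25.
Right endpoints: 0.25, 0.75, 2.
f(0.25) = 12/17, f(0.75) = 12/19, f(2) = 0.5.
Sum = Σ Δs_i · f(s_i).
Sum ≈ 1.1173.

1.1173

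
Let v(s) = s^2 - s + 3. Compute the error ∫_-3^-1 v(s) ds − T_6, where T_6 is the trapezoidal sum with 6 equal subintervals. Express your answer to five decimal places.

-0.03704

Exact integral: ∫_-3^-1 v(s) ds ≈ 18.6666667.
T_6 ≈ 18.7037037.
Error ≈ 18.6666667 − 18.7037037 ≈ -0.03704.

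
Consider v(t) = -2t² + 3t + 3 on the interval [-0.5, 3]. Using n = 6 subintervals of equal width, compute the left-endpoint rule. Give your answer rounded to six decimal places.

Δt = (3 − (-0.5))/6 = 7/12.
Left endpoints: -0.5, 1/12, 2/3, 1.25, 11/6, 29/12.
v(-0.5) = 1, v(1/12) = 233/72, v(2/3) = 37/9, v(1.25) = 3.625, v(11/6) = 16/9, v(29/12) = -103/72.
Sum = Δt · [v(-0.5) + v(1/12) + v(2/3) + ...].
Sum ≈ 7.186343.

7.186343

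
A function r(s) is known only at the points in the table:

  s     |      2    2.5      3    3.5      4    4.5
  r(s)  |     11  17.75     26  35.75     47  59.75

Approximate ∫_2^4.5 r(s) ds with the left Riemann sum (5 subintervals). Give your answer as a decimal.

Δs = 0.5.
Sum = 0.5·[11 + 17.75 + 26 + 35.75 + 47] = 68.75.

68.75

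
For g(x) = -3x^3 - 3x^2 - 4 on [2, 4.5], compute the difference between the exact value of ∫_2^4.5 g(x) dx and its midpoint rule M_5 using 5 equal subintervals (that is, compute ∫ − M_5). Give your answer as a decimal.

Exact integral: ∫_2^4.5 g(x) dx = -388.671875.
M_5 = -386.9921875.
Error = -388.671875 − (-386.9921875) = -1.6796875.

-1.6796875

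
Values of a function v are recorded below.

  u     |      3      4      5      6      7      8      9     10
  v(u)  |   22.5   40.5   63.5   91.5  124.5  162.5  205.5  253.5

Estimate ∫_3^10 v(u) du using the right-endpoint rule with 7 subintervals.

Δu = 1.
Sum = 1·[40.5 + 63.5 + 91.5 + 124.5 + 162.5 + 205.5 + 253.5] = 941.5.

941.5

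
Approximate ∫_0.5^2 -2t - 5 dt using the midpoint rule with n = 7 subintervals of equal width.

-11.25

Δt = (2 − 0.5)/7 = 3/14.
Midpoints: 17/28, 23/28, 29/28, 1.25, 41/28, 47/28, 53/28.
f(17/28) = -87/14, f(23/28) = -93/14, f(29/28) = -99/14, f(1.25) = -7.5, f(41/28) = -111/14, f(47/28) = -117/14, f(53/28) = -123/14.
Sum = Δt · [f(17/28) + f(23/28) + f(29/28) + ...].
Sum = -11.25.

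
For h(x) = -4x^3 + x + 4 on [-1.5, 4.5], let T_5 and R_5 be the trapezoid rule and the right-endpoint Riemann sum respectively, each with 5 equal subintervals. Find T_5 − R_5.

223.2

T_5 = -397.92.
R_5 = -621.12.
T_5 − R_5 = 223.2.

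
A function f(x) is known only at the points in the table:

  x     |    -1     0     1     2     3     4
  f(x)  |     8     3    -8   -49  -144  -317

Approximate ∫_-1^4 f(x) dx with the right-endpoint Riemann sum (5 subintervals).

Δx = 1.
Sum = 1·[3 + (-8) + (-49) + (-144) + (-317)] = -515.

-515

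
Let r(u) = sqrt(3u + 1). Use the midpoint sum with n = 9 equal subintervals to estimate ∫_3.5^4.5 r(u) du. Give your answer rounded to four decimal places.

3.6036

Δu = (4.5 − 3.5)/9 = 1/9.
Midpoints: 32/9, 11/3, 34/9, 35/9, 4, 37/9, 38/9, 13/3, 40/9.
r(32/9) ≈ 3.4157, r(11/3) ≈ 3.4641, r(34/9) ≈ 3.5119, r(35/9) ≈ 3.5590, r(4) ≈ 3.6056, r(37/9) ≈ 3.6515, r(38/9) ≈ 3.6968, r(13/3) ≈ 3.7417, r(40/9) ≈ 3.7859.
Sum = Δu · [r(32/9) + r(11/3) + r(34/9) + ...].
Sum ≈ 3.6036.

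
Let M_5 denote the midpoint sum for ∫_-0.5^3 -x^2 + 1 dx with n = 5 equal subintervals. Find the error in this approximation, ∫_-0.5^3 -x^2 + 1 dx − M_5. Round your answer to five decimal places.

-0.14292

Exact integral: ∫_-0.5^3 f(x) dx ≈ -5.5416667.
M_5 = -5.39875.
Error ≈ -5.5416667 − (-5.39875) ≈ -0.14292.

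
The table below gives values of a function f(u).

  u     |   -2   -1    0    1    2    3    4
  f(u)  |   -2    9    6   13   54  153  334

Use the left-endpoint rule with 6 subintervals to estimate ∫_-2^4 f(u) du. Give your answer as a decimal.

Δu = 1.
Sum = 1·[(-2) + 9 + 6 + 13 + 54 + 153] = 233.

233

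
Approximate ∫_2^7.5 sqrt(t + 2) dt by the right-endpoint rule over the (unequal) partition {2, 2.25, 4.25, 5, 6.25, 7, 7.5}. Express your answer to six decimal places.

14.881157

Subinterval widths: 0.25, 2, 0.75, 1.25, 0.75, 0.5.
Right endpoints: 2.25, 4.25, 5, 6.25, 7, 7.5.
f(2.25) ≈ 2.061553, f(4.25) ≈ 2.500000, f(5) ≈ 2.645751, f(6.25) ≈ 2.872281, f(7) ≈ 3.000000, f(7.5) ≈ 3.082207.
Sum = Σ Δt_i · f(t_i).
Sum ≈ 14.881157.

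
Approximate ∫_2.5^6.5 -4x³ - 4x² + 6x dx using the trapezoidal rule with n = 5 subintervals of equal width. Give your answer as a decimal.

-2008.08

Δx = (6.5 − 2.5)/5 = 0.8.
f(2.5) = -72.5, f(3.3) = -167.508, f(4.1) = -318.324, f(4.9) = -537.236, f(5.7) = -836.532, f(6.5) = -1228.5.
T_5 = (Δx/2)·[f(x_0) + 2f(x_1) + ... + 2f(x_{4}) + f(x_5)].
Sum = -2008.08.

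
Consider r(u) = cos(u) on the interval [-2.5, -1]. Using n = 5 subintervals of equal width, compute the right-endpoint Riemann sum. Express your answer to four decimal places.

-0.0400

Δu = (-1 − (-2.5))/5 = 0.3.
Right endpoints: -2.2, -1.9, -1.6, -1.3, -1.
r(-2.2) ≈ -0.5885, r(-1.9) ≈ -0.3233, r(-1.6) ≈ -0.0292, r(-1.3) ≈ 0.2675, r(-1) ≈ 0.5403.
Sum = Δu · [r(-2.2) + r(-1.9) + r(-1.6) + r(-1.3) + r(-1)].
Sum ≈ -0.0400.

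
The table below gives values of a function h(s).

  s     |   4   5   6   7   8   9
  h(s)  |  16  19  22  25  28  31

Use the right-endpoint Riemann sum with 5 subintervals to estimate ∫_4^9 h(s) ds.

Δs = 1.
Sum = 1·[19 + 22 + 25 + 28 + 31] = 125.

125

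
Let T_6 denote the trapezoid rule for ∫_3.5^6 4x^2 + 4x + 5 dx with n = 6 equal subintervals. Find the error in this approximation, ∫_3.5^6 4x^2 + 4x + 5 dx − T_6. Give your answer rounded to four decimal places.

Exact integral: ∫_3.5^6 f(x) dx ≈ 290.833333.
T_6 ≈ 291.122685.
Error ≈ 290.833333 − 291.122685 ≈ -0.2894.

-0.2894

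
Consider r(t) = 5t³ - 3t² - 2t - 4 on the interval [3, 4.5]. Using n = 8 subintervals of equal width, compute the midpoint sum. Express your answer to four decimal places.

Δt = (4.5 − 3)/8 = 0.1875.
Midpoints: 3.09375, 3.28125, 3.46875, 3.65625, 3.84375, 4.03125, 4.21875, 4.40625.
r(3.09375) = 3576775/32768, r(3.28125) = 4383613/32768, r(3.46875) = 5296939/32768, r(3.65625) = 6323233/32768, r(3.84375) = 7468975/32768, r(4.03125) = 8740645/32768, r(4.21875) = 10144723/32768, r(4.40625) = 11687689/32768.
Sum = Δt · [r(3.09375) + r(3.28125) + r(3.46875) + ...].
Sum ≈ 329.7191.

329.7191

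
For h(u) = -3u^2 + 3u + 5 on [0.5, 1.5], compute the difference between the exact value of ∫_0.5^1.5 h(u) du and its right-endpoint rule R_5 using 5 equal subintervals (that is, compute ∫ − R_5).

0.32

Exact integral: ∫_0.5^1.5 h(u) du = 4.75.
R_5 = 4.43.
Error = 4.75 − 4.43 = 0.32.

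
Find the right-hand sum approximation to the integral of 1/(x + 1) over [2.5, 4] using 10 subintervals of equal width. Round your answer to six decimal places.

0.350324

Δx = (4 − 2.5)/10 = 0.15.
Right endpoints: 2.65, 2.8, 2.95, 3.1, 3.25, 3.4, 3.55, 3.7, 3.85, 4.
f(2.65) = 20/73, f(2.8) = 5/19, f(2.95) = 20/79, f(3.1) = 10/41, f(3.25) = 4/17, f(3.4) = 5/22, f(3.55) = 20/91, f(3.7) = 10/47, f(3.85) = 20/97, f(4) = 0.2.
Sum = Δx · [f(2.65) + f(2.8) + f(2.95) + ...].
Sum ≈ 0.350324.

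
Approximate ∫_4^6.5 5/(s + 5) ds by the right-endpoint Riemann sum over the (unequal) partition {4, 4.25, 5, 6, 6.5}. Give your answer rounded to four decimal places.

1.1821

Subinterval widths: 0.25, 0.75, 1, 0.5.
Right endpoints: 4.25, 5, 6, 6.5.
f(4.25) = 20/37, f(5) = 0.5, f(6) = 5/11, f(6.5) = 10/23.
Sum = Σ Δs_i · f(s_i).
Sum ≈ 1.1821.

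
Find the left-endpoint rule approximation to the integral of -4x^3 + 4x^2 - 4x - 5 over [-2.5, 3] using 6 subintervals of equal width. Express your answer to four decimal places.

65.8536

Δx = (3 − (-2.5))/6 = 11/12.
Left endpoints: -2.5, -19/12, -2/3, 0.25, 7/6, 25/12.
f(-2.5) = 92.5, f(-19/12) = 11767/432, f(-2/3) = 17/27, f(0.25) = -5.8125, f(7/6) = -571/54, f(25/12) = -13885/432.
Sum = Δx · [f(-2.5) + f(-19/12) + f(-2/3) + ...].
Sum ≈ 65.8536.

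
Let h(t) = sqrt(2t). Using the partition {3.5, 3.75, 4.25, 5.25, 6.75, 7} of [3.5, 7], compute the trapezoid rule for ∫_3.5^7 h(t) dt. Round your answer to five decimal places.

Subinterval widths: 0.25, 0.5, 1, 1.5, 0.25.
h(3.5) ≈ 2.64575, h(3.75) ≈ 2.73861, h(4.25) ≈ 2.91548, h(5.25) ≈ 3.24037, h(6.75) ≈ 3.67423, h(7) ≈ 3.74166.
On each subinterval the trapezoid contributes (Δt_i/2)·[h(t_{i-1}) + h(t_i)].
Sum ≈ 11.27743.

11.27743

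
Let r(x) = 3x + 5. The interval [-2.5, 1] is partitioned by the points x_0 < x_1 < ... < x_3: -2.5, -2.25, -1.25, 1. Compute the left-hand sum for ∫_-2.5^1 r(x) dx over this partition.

0.4375

Subinterval widths: 0.25, 1, 2.25.
Left endpoints: -2.5, -2.25, -1.25.
r(-2.5) = -2.5, r(-2.25) = -1.75, r(-1.25) = 1.25.
Sum = Σ Δx_i · r(x_i).
Sum = 0.4375.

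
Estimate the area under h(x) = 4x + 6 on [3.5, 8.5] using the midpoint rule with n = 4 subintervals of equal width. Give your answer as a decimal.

Δx = (8.5 − 3.5)/4 = 1.25.
Midpoints: 4.125, 5.375, 6.625, 7.875.
h(4.125) = 22.5, h(5.375) = 27.5, h(6.625) = 32.5, h(7.875) = 37.5.
Sum = Δx · [h(4.125) + h(5.375) + h(6.625) + h(7.875)].
Sum = 150.

150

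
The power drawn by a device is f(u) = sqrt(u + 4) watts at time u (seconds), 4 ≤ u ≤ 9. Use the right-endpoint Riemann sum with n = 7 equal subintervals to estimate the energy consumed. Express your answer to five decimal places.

Δu = (9 − 4)/7 = 5/7.
Right endpoints: 33/7, 38/7, 43/7, 48/7, 53/7, 58/7, 9.
f(33/7) ≈ 2.95200, f(38/7) ≈ 3.07060, f(43/7) ≈ 3.18479, f(48/7) ≈ 3.29502, f(53/7) ≈ 3.40168, f(58/7) ≈ 3.50510, f(9) ≈ 3.60555.
Sum = Δu · [f(33/7) + f(38/7) + f(43/7) + ...].
Sum ≈ 16.43909.

16.43909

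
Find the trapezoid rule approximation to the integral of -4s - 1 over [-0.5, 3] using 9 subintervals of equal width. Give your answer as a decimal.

Δs = (3 − (-0.5))/9 = 7/18.
f(-0.5) = 1, f(-1/9) = -5/9, f(5/18) = -19/9, f(2/3) = -11/3, f(19/18) = -47/9, f(13/9) = -61/9, f(11/6) = -25/3, f(20/9) = -89/9, f(47/18) = -103/9, f(3) = -13.
T_9 = (Δs/2)·[f(s_0) + 2f(s_1) + ... + 2f(s_{8}) + f(s_9)].
Sum = -21.

-21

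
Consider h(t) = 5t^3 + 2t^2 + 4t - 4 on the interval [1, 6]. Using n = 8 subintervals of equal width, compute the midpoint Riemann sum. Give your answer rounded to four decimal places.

Δt = (6 − 1)/8 = 0.625.
Midpoints: 1.3125, 1.9375, 2.5625, 3.1875, 3.8125, 4.4375, 5.0625, 5.6875.
h(1.3125) = 65537/4096, h(1.9375) = 195067/4096, h(2.5625) = 423997/4096, h(3.1875) = 782327/4096, h(3.8125) = 1300057/4096, h(4.4375) = 2007187/4096, h(5.0625) = 2933717/4096, h(5.6875) = 4109647/4096.
Sum = Δt · [h(1.3125) + h(1.9375) + h(2.5625) + ...].
Sum ≈ 1803.2129.

1803.2129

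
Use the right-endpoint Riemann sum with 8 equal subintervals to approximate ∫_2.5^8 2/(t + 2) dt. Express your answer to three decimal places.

1.516

Δt = (8 − 2.5)/8 = 0.6875.
Right endpoints: 3.1875, 3.875, 4.5625, 5.25, 5.9375, 6.625, 7.3125, 8.
f(3.1875) = 32/83, f(3.875) = 16/47, f(4.5625) = 32/105, f(5.25) = 8/29, f(5.9375) = 32/127, f(6.625) = 16/69, f(7.3125) = 32/149, f(8) = 0.2.
Sum = Δt · [f(3.1875) + f(3.875) + f(4.5625) + ...].
Sum ≈ 1.516.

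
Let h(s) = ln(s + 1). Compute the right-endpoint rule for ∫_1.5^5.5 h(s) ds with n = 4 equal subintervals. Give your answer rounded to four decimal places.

Δs = (5.5 − 1.5)/4 = 1.
Right endpoints: 2.5, 3.5, 4.5, 5.5.
h(2.5) ≈ 1.2528, h(3.5) ≈ 1.5041, h(4.5) ≈ 1.7047, h(5.5) ≈ 1.8718.
Sum = Δs · [h(2.5) + h(3.5) + h(4.5) + h(5.5)].
Sum ≈ 6.3334.

6.3334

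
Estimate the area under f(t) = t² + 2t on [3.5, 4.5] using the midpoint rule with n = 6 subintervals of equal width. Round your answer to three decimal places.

Δt = (4.5 − 3.5)/6 = 1/6.
Midpoints: 43/12, 3.75, 47/12, 49/12, 4.25, 53/12.
f(43/12) = 2881/144, f(3.75) = 21.5625, f(47/12) = 3337/144, f(49/12) = 3577/144, f(4.25) = 26.5625, f(53/12) = 4081/144.
Sum = Δt · [f(43/12) + f(3.75) + f(47/12) + ...].
Sum ≈ 24.081.

24.081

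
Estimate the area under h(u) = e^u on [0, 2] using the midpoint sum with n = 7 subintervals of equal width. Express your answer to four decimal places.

6.3674

Δu = (2 − 0)/7 = 2/7.
Midpoints: 1/7, 3/7, 5/7, 1, 9/7, 11/7, 13/7.
h(1/7) ≈ 1.1536, h(3/7) ≈ 1.5351, h(5/7) ≈ 2.0427, h(1) ≈ 2.7183, h(9/7) ≈ 3.6173, h(11/7) ≈ 4.8135, h(13/7) ≈ 6.4054.
Sum = Δu · [h(1/7) + h(3/7) + h(5/7) + ...].
Sum ≈ 6.3674.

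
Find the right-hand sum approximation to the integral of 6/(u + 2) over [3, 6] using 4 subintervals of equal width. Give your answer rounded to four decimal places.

Δu = (6 − 3)/4 = 0.75.
Right endpoints: 3.75, 4.5, 5.25, 6.
f(3.75) = 24/23, f(4.5) = 12/13, f(5.25) = 24/29, f(6) = 0.75.
Sum = Δu · [f(3.75) + f(4.5) + f(5.25) + f(6)].
Sum ≈ 2.6581.

2.6581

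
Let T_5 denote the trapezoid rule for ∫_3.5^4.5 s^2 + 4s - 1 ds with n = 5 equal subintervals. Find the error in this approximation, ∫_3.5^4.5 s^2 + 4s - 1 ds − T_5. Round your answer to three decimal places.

Exact integral: ∫_3.5^4.5 f(s) ds ≈ 31.08333.
T_5 = 31.09.
Error ≈ 31.08333 − 31.09 ≈ -0.007.

-0.007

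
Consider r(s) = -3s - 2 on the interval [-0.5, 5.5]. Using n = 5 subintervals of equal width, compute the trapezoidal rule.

-57

Δs = (5.5 − (-0.5))/5 = 1.2.
r(-0.5) = -0.5, r(0.7) = -4.1, r(1.9) = -7.7, r(3.1) = -11.3, r(4.3) = -14.9, r(5.5) = -18.5.
T_5 = (Δs/2)·[r(s_0) + 2r(s_1) + ... + 2r(s_{4}) + r(s_5)].
Sum = -57.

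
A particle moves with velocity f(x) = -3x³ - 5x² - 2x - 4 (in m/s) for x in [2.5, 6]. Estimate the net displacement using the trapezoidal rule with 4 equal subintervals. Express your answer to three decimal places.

Δx = (6 − 2.5)/4 = 0.875.
f(2.5) = -87.125, f(3.375) = -93713/512, f(4.25) = -333.109375, f(5.125) = -281299/512, f(6) = -844.
T_4 = (Δx/2)·[f(x_0) + 2f(x_1) + 2f(x_2) + 2f(x_3) + f(x_4)].
Sum ≈ -1339.728.

-1339.728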